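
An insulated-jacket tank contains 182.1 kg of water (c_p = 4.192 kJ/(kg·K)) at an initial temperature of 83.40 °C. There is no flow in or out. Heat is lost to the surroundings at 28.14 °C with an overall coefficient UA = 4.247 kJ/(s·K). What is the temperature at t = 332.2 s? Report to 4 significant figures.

36.84 °C

Lumped-capacitance energy balance: M c_p dT/dt = UA(T_amb − T).
dT/dt = (T_ss − T)/τ with T_ss = T_amb = 28.1400 °C, τ = M c_p/UA = 182.1·4.192/4.247 = 179.742 s.
Integrating: T(t) = T_ss + (T₀ − T_ss) e^(−t/τ).
T(332.2) = 28.1400 + (55.2600)·0.157519 = 36.8445 °C.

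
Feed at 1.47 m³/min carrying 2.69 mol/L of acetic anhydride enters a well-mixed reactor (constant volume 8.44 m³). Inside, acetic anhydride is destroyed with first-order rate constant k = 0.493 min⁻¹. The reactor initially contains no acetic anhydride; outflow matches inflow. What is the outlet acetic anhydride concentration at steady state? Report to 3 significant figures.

0.702 mol/L

Species balance: V dC/dt = Q C_in − Q C − k V C.
At steady state: 0 = Q C_in − (Q + kV) C_ss, so C_ss = Q C_in/(Q + kV).
C_ss = 1.47·2.69/(1.47 + 0.493·8.44) = 3.9543/5.6309 = 0.70225 mol/L.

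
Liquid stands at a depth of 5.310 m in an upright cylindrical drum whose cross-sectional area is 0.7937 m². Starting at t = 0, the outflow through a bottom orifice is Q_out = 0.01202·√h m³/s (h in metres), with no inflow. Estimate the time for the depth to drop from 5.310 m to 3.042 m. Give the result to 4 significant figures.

A dh/dt = −Q_out = −0.01202 √h.
∫ h^(−1/2) dh = −(0.01202/A) ∫ dt, giving 2√h = 2√h₀ − (0.01202/A) t.
t = 2A(√h₀ − √h)/0.01202 = 2·0.7937·(√5.310 − √3.042)/0.01202
  = 1.58740 × (2.30434 − 1.74413) / 0.01202 = 73.9832 s.

73.98 s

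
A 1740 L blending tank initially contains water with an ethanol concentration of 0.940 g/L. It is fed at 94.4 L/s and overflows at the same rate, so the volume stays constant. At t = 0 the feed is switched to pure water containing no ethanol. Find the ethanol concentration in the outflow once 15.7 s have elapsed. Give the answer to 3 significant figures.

Species balance on the tank: V dC/dt = Q(C_in − C).
Rewrite as dC/dt + C/τ = C_in/τ, τ = V/Q = 18.432 s.
This is linear first-order; C(t) = C_in + (C₀ − C_in) e^(−t/τ).
C(15.7) = 0 + (0.940 − 0)·e^(−15.7/18.432) = 0 + (0.94000)·0.42666 = 0.40106 g/L.

0.401 g/L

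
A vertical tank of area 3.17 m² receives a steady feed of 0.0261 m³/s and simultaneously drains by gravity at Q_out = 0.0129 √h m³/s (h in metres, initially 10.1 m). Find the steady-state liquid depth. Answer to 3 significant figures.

4.09 m

Unsteady balance on liquid volume: A dh/dt = Q_in − 0.0129 √h. At steady state dh/dt = 0:
Q_in = 0.0129 √h_ss ⇒ √h_ss = 0.0261/0.0129 = 2.0233.
h_ss = 2.0233² = 4.0936 m. (Since h₀ = 10.1 m > h_ss, the level will fall toward this value.)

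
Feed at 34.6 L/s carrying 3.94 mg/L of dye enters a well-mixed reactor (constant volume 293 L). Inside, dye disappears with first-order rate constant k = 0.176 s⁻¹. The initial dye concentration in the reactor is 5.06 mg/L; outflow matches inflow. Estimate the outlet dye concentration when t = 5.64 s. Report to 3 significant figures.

2.24 mg/L

V dC/dt = Q(C_in − C) − k V C.
dC/dt = (Q/V) C_in − (Q/V + k) C; effective rate a = Q/V + k = 0.11809 + 0.176 = 0.29409 s⁻¹.
C_ss = Q C_in/(Q + kV) = 1.5821 mg/L; C(t) = C_ss + (C₀ − C_ss) e^(−a t).
C(5.64) = 1.5821 + (3.4779)·e^(−0.29409·5.64) = 1.5821 + (3.4779)·0.19039 = 2.2442 mg/L.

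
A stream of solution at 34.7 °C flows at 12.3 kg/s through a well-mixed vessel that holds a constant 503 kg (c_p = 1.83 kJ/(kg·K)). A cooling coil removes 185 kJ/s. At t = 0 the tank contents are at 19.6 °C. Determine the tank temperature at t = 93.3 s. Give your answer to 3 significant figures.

25.8 °C

M c_p dT/dt = ṁ c_p (T_in − T) − Q̇.
Rearrange: dT/dt = (T_ss − T)/τ with τ = M/ṁ = 40.894 s and T_ss = T_in − Q̇/(ṁ c_p) = 26.481 °C.
Integrating: T(t) = T_ss + (T₀ − T_ss) e^(−t/τ).
T(93.3) = 26.481 + (-6.8811)·e^(−93.3/40.894) = 26.481 + (-6.8811)·0.10213 = 25.778 °C.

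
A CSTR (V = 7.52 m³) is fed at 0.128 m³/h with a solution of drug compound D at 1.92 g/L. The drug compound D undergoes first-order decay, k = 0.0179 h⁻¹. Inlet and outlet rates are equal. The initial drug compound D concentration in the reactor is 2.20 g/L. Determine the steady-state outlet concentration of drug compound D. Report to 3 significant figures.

Accumulation = in − out − consumed: V dC/dt = Q C_in − Q C − k V C.
At steady state: 0 = Q C_in − (Q + kV) C_ss, so C_ss = Q C_in/(Q + kV).
C_ss = 0.128·1.92/(0.128 + 0.0179·7.52) = 0.24576/0.26261 = 0.93584 g/L.

0.936 g/L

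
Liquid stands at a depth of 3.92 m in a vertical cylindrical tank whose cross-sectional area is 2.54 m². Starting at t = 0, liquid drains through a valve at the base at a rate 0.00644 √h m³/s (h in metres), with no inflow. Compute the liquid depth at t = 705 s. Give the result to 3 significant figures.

A dh/dt = −Q_out = −0.00644 √h.
∫ h^(−1/2) dh = −(0.00644/A) ∫ dt, giving 2√h = 2√h₀ − (0.00644/A) t.
√h = √3.92 − 0.00644·705/(2·2.54) = 1.9799 − 0.89374 = 1.0862.
h = 1.0862² = 1.1797 m.

1.18 m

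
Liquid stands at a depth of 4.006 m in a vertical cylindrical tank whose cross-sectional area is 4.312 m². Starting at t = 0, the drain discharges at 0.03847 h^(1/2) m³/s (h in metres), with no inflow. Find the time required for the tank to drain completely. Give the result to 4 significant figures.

With no inflow, A dh/dt = −0.03847 √h.
∫ h^(−1/2) dh = −(0.03847/A) ∫ dt, giving 2√h = 2√h₀ − (0.03847/A) t.
Set h = 0: 2√h₀ = (0.03847/A) t_empty ⇒ t_empty = 2A√h₀/0.03847.
t_empty = 2·4.312·√4.006/0.03847 = 8.62400·2.00150/0.03847 = 448.685 s.

448.7 s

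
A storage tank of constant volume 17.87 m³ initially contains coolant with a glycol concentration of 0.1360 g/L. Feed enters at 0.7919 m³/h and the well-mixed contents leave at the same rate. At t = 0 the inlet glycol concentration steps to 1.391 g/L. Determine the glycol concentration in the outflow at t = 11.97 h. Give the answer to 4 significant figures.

Accumulation = in − out for the solute gives V dC/dt = Q(C_in − C).
Rewrite as dC/dt + C/τ = C_in/τ, τ = V/Q = 22.5660 h.
This is linear first-order; C(t) = C_in + (C₀ − C_in) e^(−t/τ).
C(11.97) = 1.391 + (0.1360 − 1.391)·e^(−11.97/22.5660) = 1.391 + (-1.25500)·0.588343 = 0.652629 g/L.

0.6526 g/L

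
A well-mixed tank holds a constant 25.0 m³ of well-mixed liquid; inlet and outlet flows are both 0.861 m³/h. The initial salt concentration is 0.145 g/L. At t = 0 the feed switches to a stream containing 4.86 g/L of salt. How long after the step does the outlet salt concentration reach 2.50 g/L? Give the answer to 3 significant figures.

20.1 h

Unsteady species balance (constant V, well mixed): V dC/dt = Q(C_in − C), so τ = V/Q = 29.036 h.
C(t) = C_in + (C₀ − C_in) e^(−t/τ). Set C = 2.50 and solve for t:
e^(−t/τ) = (C − C_in)/(C₀ − C_in) = (2.50 − 4.86)/(0.145 − 4.86) = 0.50053
t = −τ ln(…) = 29.036 × 0.69209 = 20.095 h.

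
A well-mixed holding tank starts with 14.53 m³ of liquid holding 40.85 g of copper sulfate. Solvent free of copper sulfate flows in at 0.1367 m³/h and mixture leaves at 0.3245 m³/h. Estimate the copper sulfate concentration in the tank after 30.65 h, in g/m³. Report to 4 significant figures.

1.947 g/m³

Total volume: dV/dt = Q_in − Q_out = -0.187800 m³/h, so V(t) = 14.53 − 0.187800 t and V(30.65) = 8.77393 m³.
Solute balance: dm/dt = 0 − Q_out C = −Q_out m/V(t).
dm/m = −Q_out dt/(V₀ − 0.187800 t); integrating gives ln(m/m₀) = −(Q_out/(Q_in−Q_out)) ln(V/V₀).
m = m₀ (V₀/V)^(Q_out/(Q_in−Q_out)) = 40.85 × (14.53/8.77393)^(-1.72790) = 17.0867 g.
C = m/V = 17.0867/8.77393 = 1.94744 g/m³.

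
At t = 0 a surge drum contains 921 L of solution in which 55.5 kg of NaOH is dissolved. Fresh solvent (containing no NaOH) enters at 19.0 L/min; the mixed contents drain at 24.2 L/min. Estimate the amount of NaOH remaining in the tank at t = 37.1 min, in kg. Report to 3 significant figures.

Let m(t) be the amount of NaOH. Volume: V(t) = V₀ + (Q_in − Q_out) t = 921 − 5.2000 t; V(37.1) = 728.08 L.
No NaOH enters, so dm/dt = −Q_out · (m/V).
dm/m = −Q_out dt/(V₀ − 5.2000 t); integrating gives ln(m/m₀) = −(Q_out/(Q_in−Q_out)) ln(V/V₀).
m = m₀ (V₀/V)^(Q_out/(Q_in−Q_out)) = 55.5 × (921/728.08)^(-4.6538) = 18.588 kg.

18.6 kg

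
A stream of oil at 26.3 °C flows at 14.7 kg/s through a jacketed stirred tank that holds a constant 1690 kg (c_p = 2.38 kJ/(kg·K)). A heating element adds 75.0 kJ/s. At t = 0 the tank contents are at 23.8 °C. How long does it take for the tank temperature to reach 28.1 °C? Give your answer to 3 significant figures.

M c_p dT/dt = ṁ c_p (T_in − T) + Q̇.
τ = M/ṁ = 114.97 s; T_ss = T_in + Q̇/(ṁ c_p) = 28.444 °C.
T(t) = T_ss + (T₀ − T_ss) e^(−t/τ). Set T = 28.1:
e^(−t/τ) = (28.1 − 28.444)/(23.8 − 28.444) = 0.074017
t = −114.97 · ln(0.074017) = 299.31 s.

299 s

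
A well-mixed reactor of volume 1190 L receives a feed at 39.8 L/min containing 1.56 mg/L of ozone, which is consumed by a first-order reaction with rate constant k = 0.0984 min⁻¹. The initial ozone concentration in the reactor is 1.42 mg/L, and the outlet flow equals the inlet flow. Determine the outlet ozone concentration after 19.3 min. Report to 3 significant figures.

0.476 mg/L

Species balance: V dC/dt = Q C_in − Q C − k V C.
This is linear with rate a = Q/V + k = 0.13185 min⁻¹.
C_ss = Q C_in/(Q + kV) = 0.39573 mg/L; C(t) = C_ss + (C₀ − C_ss) e^(−a t).
C(19.3) = 0.39573 + (1.0243)·e^(−0.13185·19.3) = 0.39573 + (1.0243)·0.078503 = 0.47614 mg/L.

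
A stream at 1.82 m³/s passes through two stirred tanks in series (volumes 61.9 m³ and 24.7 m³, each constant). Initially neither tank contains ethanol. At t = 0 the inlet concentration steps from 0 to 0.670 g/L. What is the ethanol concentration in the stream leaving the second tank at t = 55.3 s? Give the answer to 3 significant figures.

Time constants: τᵢ = Vᵢ/Q for each well-mixed tank.
τ₁ = 61.9/1.82 = 34.011 s; τ₂ = 24.7/1.82 = 13.571 s.
Tank 1: C₁ = C_in(1 − e^(−t/τ₁)). Tank 2 (τ₁ ≠ τ₂): C₂ = C_in[1 − (τ₁ e^(−t/τ₁) − τ₂ e^(−t/τ₂))/(τ₁ − τ₂)].
At t = 55.3: e^(−t/τ₁) = 0.19673, e^(−t/τ₂) = 0.016997.
C₂ = 0.670·[1 − (34.011·0.19673 − 13.571·0.016997)/(20.440)] = 0.670·0.68394 = 0.45824 g/L.

0.458 g/L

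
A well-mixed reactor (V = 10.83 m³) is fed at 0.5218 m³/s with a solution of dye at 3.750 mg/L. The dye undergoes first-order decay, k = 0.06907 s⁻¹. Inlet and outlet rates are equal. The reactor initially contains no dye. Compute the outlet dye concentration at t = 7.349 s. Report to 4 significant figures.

V dC/dt = Q(C_in − C) − k V C.
dC/dt = (Q/V) C_in − (Q/V + k) C; effective rate a = Q/V + k = 0.0481810 + 0.06907 = 0.117251 s⁻¹.
C_ss = Q C_in/(Q + kV) = 1.54096 mg/L; C(t) = C_ss + (C₀ − C_ss) e^(−a t).
C(7.349) = 1.54096 + (-1.54096)·e^(−0.117251·7.349) = 1.54096 + (-1.54096)·0.422453 = 0.889975 mg/L.

0.8900 mg/L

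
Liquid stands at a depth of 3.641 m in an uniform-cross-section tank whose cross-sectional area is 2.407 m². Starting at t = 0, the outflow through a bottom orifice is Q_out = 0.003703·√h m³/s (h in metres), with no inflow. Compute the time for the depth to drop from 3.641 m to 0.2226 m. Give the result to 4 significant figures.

1867 s

A dh/dt = −Q_out = −0.003703 √h.
∫ h^(−1/2) dh = −(0.003703/A) ∫ dt, giving 2√h = 2√h₀ − (0.003703/A) t.
t = 2A(√h₀ − √h)/0.003703 = 2·2.407·(√3.641 − √0.2226)/0.003703
  = 4.81400 × (1.90814 − 0.471805) / 0.003703 = 1867.27 s.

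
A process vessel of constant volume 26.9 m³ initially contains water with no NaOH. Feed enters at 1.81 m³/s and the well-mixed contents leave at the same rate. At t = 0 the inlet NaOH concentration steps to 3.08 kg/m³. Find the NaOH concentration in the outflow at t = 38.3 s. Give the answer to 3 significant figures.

Accumulation = in − out for the solute gives V dC/dt = Q(C_in − C).
Time constant τ = V/Q = 26.9/1.81 = 14.862 s.
This is linear first-order; C(t) = C_in + (C₀ − C_in) e^(−t/τ).
C(38.3) = 3.08 + (0 − 3.08)·e^(−38.3/14.862) = 3.08 + (-3.0800)·0.075997 = 2.8459 kg/m³.

2.85 kg/m³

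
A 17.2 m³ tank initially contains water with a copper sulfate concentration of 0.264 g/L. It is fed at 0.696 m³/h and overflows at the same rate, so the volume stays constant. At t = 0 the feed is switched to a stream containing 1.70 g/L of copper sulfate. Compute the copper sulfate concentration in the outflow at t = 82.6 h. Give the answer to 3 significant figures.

1.65 g/L

Unsteady species balance (constant V, well mixed): V dC/dt = Q(C_in − C).
Rewrite as dC/dt + C/τ = C_in/τ, τ = V/Q = 24.713 h.
Integrating: C(t) = C_in + (C₀ − C_in) e^(−t/τ).
C(82.6) = 1.70 + (0.264 − 1.70)·e^(−82.6/24.713) = 1.70 + (-1.4360)·0.035351 = 1.6492 g/L.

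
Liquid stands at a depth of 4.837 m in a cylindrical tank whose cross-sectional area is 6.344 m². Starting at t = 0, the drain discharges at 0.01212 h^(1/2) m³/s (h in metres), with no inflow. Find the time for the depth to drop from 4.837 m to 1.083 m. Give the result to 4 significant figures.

1213 s

With no inflow, A dh/dt = −0.01212 √h.
∫ h^(−1/2) dh = −(0.01212/A) ∫ dt, giving 2√h = 2√h₀ − (0.01212/A) t.
t = 2A(√h₀ − √h)/0.01212 = 2·6.344·(√4.837 − √1.083)/0.01212
  = 12.6880 × (2.19932 − 1.04067) / 0.01212 = 1212.94 s.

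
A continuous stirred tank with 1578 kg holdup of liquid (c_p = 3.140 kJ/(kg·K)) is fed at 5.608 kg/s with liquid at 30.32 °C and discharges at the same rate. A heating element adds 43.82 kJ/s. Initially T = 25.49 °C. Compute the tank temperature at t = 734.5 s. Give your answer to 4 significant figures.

32.27 °C

Energy balance: M c_p dT/dt = ṁ c_p (T_in − T) + 43.82.
τ = M/ṁ = 281.384 s; T_ss = T_in + Q̇/(ṁ c_p) = 30.32 + 43.82/(5.608·3.140) = 32.8085 °C.
T approaches T_ss exponentially: T(t) = T_ss + (T₀ − T_ss) e^(−t/τ).
T(734.5) = 32.8085 + (-7.31848)·e^(−734.5/281.384) = 32.8085 + (-7.31848)·0.0735114 = 32.2705 °C.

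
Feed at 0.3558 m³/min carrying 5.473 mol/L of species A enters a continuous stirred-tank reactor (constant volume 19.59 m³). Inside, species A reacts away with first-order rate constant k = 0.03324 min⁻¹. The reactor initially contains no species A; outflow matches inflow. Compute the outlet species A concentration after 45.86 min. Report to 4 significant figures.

Accumulation = in − out − consumed: V dC/dt = Q C_in − Q C − k V C.
dC/dt = (Q/V) C_in − (Q/V + k) C; effective rate a = Q/V + k = 0.0181623 + 0.03324 = 0.0514023 min⁻¹.
C_ss = Q C_in/(Q + kV) = 1.93381 mol/L; C(t) = C_ss + (C₀ − C_ss) e^(−a t).
C(45.86) = 1.93381 + (-1.93381)·e^(−0.0514023·45.86) = 1.93381 + (-1.93381)·0.0946745 = 1.75073 mol/L.

1.751 mol/L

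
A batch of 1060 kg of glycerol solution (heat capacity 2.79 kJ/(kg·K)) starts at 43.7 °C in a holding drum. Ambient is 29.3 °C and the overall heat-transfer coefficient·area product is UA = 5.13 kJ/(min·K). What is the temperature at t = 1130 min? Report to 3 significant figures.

31.3 °C

Lumped-capacitance energy balance: M c_p dT/dt = UA(T_amb − T).
dT/dt = (T_ss − T)/τ with T_ss = T_amb = 29.300 °C, τ = M c_p/UA = 1060·2.79/5.13 = 576.49 min.
Solution: T(t) = T_ss + (T₀ − T_ss) e^(−t/τ).
T(1130) = 29.300 + (14.400)·0.14084 = 31.328 °C.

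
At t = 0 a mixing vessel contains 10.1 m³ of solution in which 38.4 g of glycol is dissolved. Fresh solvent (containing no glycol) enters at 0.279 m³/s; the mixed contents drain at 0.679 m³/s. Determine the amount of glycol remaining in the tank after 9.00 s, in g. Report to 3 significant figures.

Let m(t) be the amount of glycol. Volume: V(t) = V₀ + (Q_in − Q_out) t = 10.1 − 0.40000 t; V(9.00) = 6.5000 m³.
Solute balance: dm/dt = 0 − Q_out C = −Q_out m/V(t).
dm/m = −Q_out dt/(V₀ − 0.40000 t); integrating gives ln(m/m₀) = −(Q_out/(Q_in−Q_out)) ln(V/V₀).
m = m₀ (V₀/V)^(Q_out/(Q_in−Q_out)) = 38.4 × (10.1/6.5000)^(-1.6975) = 18.173 g.

18.2 g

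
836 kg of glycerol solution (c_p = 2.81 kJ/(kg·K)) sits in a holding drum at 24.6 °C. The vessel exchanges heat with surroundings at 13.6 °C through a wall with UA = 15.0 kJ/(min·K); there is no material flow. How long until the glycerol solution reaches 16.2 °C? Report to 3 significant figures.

226 min

Lumped-capacitance energy balance: M c_p dT/dt = UA(T_amb − T).
τ = M c_p/UA = 156.61 min; T_ss = T_amb = 13.600 °C.
T(t) = T_ss + (T₀ − T_ss)e^(−t/τ); set T = 16.2:
t = −τ ln[(T − T_ss)/(T₀ − T_ss)] = −156.61 · ln(0.23636) = 225.89 min.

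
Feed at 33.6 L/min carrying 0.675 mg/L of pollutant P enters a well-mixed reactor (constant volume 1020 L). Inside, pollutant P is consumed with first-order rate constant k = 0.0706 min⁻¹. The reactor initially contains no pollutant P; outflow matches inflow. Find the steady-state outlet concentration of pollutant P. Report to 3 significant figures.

Species balance: V dC/dt = Q C_in − Q C − k V C.
Steady state (dC/dt = 0): C_ss = Q C_in/(Q + kV) = C_in/(1 + kV/Q).
C_ss = 33.6·0.675/(33.6 + 0.0706·1020) = 22.680/105.61 = 0.21475 mg/L.

0.215 mg/L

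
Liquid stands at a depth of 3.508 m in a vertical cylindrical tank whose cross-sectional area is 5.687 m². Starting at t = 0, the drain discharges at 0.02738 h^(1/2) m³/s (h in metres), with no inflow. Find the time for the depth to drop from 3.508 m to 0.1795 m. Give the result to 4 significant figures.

602.1 s

Volume balance on the tank: A dh/dt = −0.02738 √h.
Separate and integrate: 2(√h − √h₀) = −(0.02738/A) t.
t = 2A(√h₀ − √h)/0.02738 = 2·5.687·(√3.508 − √0.1795)/0.02738
  = 11.3740 × (1.87297 − 0.423674) / 0.02738 = 602.054 s.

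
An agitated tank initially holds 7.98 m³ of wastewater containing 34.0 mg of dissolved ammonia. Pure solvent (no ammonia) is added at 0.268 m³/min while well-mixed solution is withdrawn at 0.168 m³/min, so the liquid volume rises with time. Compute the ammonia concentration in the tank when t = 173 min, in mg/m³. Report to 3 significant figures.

Total volume: dV/dt = Q_in − Q_out = 0.10000 m³/min, so V(t) = 7.98 + 0.10000 t and V(173) = 25.280 m³.
Species balance (pure solvent in): dm/dt = −Q_out · m/V(t).
Separate: dm/m = −Q_out dt/V(t) ⇒ ln(m/m₀) = −(Q_out/(Q_in−Q_out)) ln(V/V₀).
m = m₀ (V₀/V)^(Q_out/(Q_in−Q_out)) = 34.0 × (7.98/25.280)^(1.6800) = 4.8998 mg.
C = m/V = 4.8998/25.280 = 0.19382 mg/m³.

0.194 mg/m³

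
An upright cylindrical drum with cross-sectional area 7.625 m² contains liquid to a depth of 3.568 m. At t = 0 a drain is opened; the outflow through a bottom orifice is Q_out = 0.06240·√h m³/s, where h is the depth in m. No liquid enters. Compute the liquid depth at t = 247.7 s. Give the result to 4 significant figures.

With no inflow, A dh/dt = −0.06240 √h.
This is separable: 2 d(√h)/dt = −0.06240/A, so √h = √h₀ − (0.06240/(2A)) t.
√h = √3.568 − 0.06240·247.7/(2·7.625) = 1.88892 − 1.01354 = 0.875375.
h = 0.875375² = 0.766282 m.

0.7663 m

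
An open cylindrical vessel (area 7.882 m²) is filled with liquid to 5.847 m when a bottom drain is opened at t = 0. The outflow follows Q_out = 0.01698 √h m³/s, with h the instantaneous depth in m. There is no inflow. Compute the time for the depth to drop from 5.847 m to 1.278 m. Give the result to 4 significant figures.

Unsteady balance on liquid volume: A dh/dt = −0.01698 √h.
This is separable: 2 d(√h)/dt = −0.01698/A, so √h = √h₀ − (0.01698/(2A)) t.
t = 2A(√h₀ − √h)/0.01698 = 2·7.882·(√5.847 − √1.278)/0.01698
  = 15.7640 × (2.41806 − 1.13049) / 0.01698 = 1195.36 s.

1195 s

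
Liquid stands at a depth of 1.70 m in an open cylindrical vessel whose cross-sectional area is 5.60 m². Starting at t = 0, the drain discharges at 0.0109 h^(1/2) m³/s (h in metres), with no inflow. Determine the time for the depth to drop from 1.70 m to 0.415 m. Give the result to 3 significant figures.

678 s

Volume balance on the tank: A dh/dt = −0.0109 √h.
∫ h^(−1/2) dh = −(0.0109/A) ∫ dt, giving 2√h = 2√h₀ − (0.0109/A) t.
t = 2A(√h₀ − √h)/0.0109 = 2·5.60·(√1.70 − √0.415)/0.0109
  = 11.200 × (1.3038 − 0.64420) / 0.0109 = 677.79 s.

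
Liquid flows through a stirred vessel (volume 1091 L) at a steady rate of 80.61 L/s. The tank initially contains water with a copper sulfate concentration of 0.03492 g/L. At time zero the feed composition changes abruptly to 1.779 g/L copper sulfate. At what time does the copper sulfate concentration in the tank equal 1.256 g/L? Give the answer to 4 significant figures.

Species balance: V dC/dt = Q(C_in − C) ⇒ τ = V/Q = 13.5343 s.
C(t) = C_in + (C₀ − C_in) e^(−t/τ). Set C = 1.256 and solve for t:
e^(−t/τ) = (C − C_in)/(C₀ − C_in) = (1.256 − 1.779)/(0.03492 − 1.779) = 0.299872
t = −τ ln(…) = 13.5343 × 1.20440 = 16.3007 s.

16.30 s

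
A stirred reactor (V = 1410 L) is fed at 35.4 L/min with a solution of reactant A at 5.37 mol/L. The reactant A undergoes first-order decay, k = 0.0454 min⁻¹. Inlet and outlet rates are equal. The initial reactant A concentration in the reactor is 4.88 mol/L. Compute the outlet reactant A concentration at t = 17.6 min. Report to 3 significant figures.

2.77 mol/L

V dC/dt = Q(C_in − C) − k V C.
This is linear with rate a = Q/V + k = 0.070506 min⁻¹.
C_ss = Q C_in/(Q + kV) = 1.9122 mol/L; C(t) = C_ss + (C₀ − C_ss) e^(−a t).
C(17.6) = 1.9122 + (2.9678)·e^(−0.070506·17.6) = 1.9122 + (2.9678)·0.28912 = 2.7702 mol/L.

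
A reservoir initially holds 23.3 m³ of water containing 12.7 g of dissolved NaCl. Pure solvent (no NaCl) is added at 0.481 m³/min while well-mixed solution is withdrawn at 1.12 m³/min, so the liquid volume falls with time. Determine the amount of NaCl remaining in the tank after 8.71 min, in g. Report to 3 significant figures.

Total volume: dV/dt = Q_in − Q_out = -0.63900 m³/min, so V(t) = 23.3 − 0.63900 t and V(8.71) = 17.734 m³.
Species balance (pure solvent in): dm/dt = −Q_out · m/V(t).
Separate: dm/m = −Q_out dt/V(t) ⇒ ln(m/m₀) = −(Q_out/(Q_in−Q_out)) ln(V/V₀).
m = m₀ (V₀/V)^(Q_out/(Q_in−Q_out)) = 12.7 × (23.3/17.734)^(-1.7527) = 7.8710 g.

7.87 g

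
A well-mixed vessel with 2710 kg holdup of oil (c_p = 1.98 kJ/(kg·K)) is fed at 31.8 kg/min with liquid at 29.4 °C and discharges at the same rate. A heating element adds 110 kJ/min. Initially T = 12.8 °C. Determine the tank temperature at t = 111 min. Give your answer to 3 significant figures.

Energy balance: M c_p dT/dt = ṁ c_p (T_in − T) + 110.
τ = M/ṁ = 85.220 min; T_ss = T_in + Q̇/(ṁ c_p) = 29.4 + 110/(31.8·1.98) = 31.147 °C.
Solution: T(t) = T_ss + (T₀ − T_ss) e^(−t/τ).
T(111) = 31.147 + (-18.347)·e^(−111/85.220) = 31.147 + (-18.347)·0.27185 = 26.159 °C.

26.2 °C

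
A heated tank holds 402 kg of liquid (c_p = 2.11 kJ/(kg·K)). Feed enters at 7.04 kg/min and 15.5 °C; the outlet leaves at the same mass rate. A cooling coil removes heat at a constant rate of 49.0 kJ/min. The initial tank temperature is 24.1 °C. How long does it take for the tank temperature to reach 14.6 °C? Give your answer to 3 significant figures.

91.4 min

Unsteady energy balance on the tank contents: M c_p dT/dt = ṁ c_p (T_in − T) − 49.0.
τ = M/ṁ = 57.102 min; T_ss = T_in − Q̇/(ṁ c_p) = 12.201 °C.
T(t) = T_ss + (T₀ − T_ss) e^(−t/τ). Set T = 14.6:
e^(−t/τ) = (14.6 − 12.201)/(24.1 − 12.201) = 0.20159
t = −57.102 · ln(0.20159) = 91.450 min.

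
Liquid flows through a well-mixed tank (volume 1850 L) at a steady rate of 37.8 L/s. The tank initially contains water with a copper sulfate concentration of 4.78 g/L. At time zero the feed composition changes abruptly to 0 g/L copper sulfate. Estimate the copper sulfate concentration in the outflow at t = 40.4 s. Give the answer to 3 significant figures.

Accumulation = in − out for the solute gives V dC/dt = Q(C_in − C).
Rewrite as dC/dt + C/τ = C_in/τ, τ = V/Q = 48.942 s.
C approaches C_in exponentially: C(t) = C_in + (C₀ − C_in) e^(−t/τ).
C(40.4) = 0 + (4.78 − 0)·e^(−40.4/48.942) = 0 + (4.7800)·0.43803 = 2.0938 g/L.

2.09 g/L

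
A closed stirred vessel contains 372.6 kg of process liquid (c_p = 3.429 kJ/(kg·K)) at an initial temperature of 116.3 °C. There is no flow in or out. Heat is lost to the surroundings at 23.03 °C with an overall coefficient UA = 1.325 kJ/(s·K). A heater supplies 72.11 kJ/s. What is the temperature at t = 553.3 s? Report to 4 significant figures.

Heat balance on the well-mixed liquid: M c_p dT/dt = −UA(T − T_amb) + Q̇.
dT/dt = (T_ss − T)/τ with T_ss = T_amb + Q̇/UA = 23.03 + 72.11/1.325 = 77.4526 °C, τ = M c_p/UA = 372.6·3.429/1.325 = 964.261 s.
This is linear first-order; T(t) = T_ss + (T₀ − T_ss) e^(−t/τ).
T(553.3) = 77.4526 + (38.8474)·0.563376 = 99.3383 °C.

99.34 °C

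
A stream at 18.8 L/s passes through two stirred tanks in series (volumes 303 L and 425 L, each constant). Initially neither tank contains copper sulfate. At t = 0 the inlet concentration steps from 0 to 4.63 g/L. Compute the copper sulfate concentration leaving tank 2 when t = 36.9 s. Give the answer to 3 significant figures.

2.64 g/L

Each tank obeys Vᵢ dCᵢ/dt = Q(Cᵢ₋₁ − Cᵢ), so τᵢ = Vᵢ/Q.
τ₁ = 303/18.8 = 16.117 s; τ₂ = 425/18.8 = 22.606 s.
Tank 1: C₁ = C_in(1 − e^(−t/τ₁)). Tank 2 (τ₁ ≠ τ₂): C₂ = C_in[1 − (τ₁ e^(−t/τ₁) − τ₂ e^(−t/τ₂))/(τ₁ − τ₂)].
At t = 36.9: e^(−t/τ₁) = 0.10132, e^(−t/τ₂) = 0.19548.
C₂ = 4.63·[1 − (16.117·0.10132 − 22.606·0.19548)/(-6.4894)] = 4.63·0.57065 = 2.6421 g/L.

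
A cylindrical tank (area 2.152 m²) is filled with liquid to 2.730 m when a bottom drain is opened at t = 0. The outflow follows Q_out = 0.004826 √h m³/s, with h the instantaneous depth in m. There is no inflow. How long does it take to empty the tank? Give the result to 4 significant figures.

1474 s

A dh/dt = −Q_out = −0.004826 √h.
This is separable: 2 d(√h)/dt = −0.004826/A, so √h = √h₀ − (0.004826/(2A)) t.
Set h = 0: 2√h₀ = (0.004826/A) t_empty ⇒ t_empty = 2A√h₀/0.004826.
t_empty = 2·2.152·√2.730/0.004826 = 4.30400·1.65227/0.004826 = 1473.55 s.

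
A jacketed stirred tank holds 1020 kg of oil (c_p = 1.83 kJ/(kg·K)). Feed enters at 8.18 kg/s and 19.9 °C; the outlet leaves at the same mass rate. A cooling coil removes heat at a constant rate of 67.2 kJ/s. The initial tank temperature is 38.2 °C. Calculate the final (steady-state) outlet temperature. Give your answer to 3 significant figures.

M c_p dT/dt = ṁ c_p (T_in − T) − Q̇.
At steady state dT/dt = 0 ⇒ T_ss = T_in − Q̇/(ṁ c_p) = 19.9 − 67.2/(8.18·1.83) = 15.411 °C.

15.4 °C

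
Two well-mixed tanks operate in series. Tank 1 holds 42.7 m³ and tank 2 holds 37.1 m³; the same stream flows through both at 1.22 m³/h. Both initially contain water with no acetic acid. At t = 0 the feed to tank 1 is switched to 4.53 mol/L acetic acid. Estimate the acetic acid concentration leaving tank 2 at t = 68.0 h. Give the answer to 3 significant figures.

Each tank obeys Vᵢ dCᵢ/dt = Q(Cᵢ₋₁ − Cᵢ), so τᵢ = Vᵢ/Q.
τ₁ = 42.7/1.22 = 35.000 h; τ₂ = 37.1/1.22 = 30.410 h.
Tank 1: C₁ = C_in(1 − e^(−t/τ₁)). Tank 2 (τ₁ ≠ τ₂): C₂ = C_in[1 − (τ₁ e^(−t/τ₁) − τ₂ e^(−t/τ₂))/(τ₁ − τ₂)].
At t = 68.0: e^(−t/τ₁) = 0.14329, e^(−t/τ₂) = 0.10687.
C₂ = 4.53·[1 − (35.000·0.14329 − 30.410·0.10687)/(4.5902)] = 4.53·0.61541 = 2.7878 mol/L.

2.79 mol/L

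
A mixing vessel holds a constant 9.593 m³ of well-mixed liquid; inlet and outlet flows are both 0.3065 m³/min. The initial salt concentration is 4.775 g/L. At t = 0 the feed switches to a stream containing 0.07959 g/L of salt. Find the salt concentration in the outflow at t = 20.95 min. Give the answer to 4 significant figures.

Unsteady species balance (constant V, well mixed): V dC/dt = Q(C_in − C).
Time constant τ = V/Q = 9.593/0.3065 = 31.2985 min.
C approaches C_in exponentially: C(t) = C_in + (C₀ − C_in) e^(−t/τ).
C(20.95) = 0.07959 + (4.775 − 0.07959)·e^(−20.95/31.2985) = 0.07959 + (4.69541)·0.512036 = 2.48381 g/L.

2.484 g/L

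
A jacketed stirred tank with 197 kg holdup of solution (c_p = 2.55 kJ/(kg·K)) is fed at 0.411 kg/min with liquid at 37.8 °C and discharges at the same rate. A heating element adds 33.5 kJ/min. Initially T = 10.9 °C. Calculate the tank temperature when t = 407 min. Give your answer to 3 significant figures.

First-law balance (no shaft work): M c_p dT/dt = ṁ c_p (T_in − T) + 33.5.
τ = M/ṁ = 479.32 min; T_ss = T_in + Q̇/(ṁ c_p) = 37.8 + 33.5/(0.411·2.55) = 69.764 °C.
Integrating: T(t) = T_ss + (T₀ − T_ss) e^(−t/τ).
T(407) = 69.764 + (-58.864)·e^(−407/479.32) = 69.764 + (-58.864)·0.42779 = 44.583 °C.

44.6 °C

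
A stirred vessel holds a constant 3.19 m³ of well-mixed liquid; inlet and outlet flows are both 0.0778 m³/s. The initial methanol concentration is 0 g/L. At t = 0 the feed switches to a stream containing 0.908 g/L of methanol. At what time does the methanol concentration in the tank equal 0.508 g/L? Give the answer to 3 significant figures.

33.6 s

Species balance: V dC/dt = Q(C_in − C) ⇒ τ = V/Q = 41.003 s.
C(t) = C_in + (C₀ − C_in) e^(−t/τ). Set C = 0.508 and solve for t:
e^(−t/τ) = (C − C_in)/(C₀ − C_in) = (0.508 − 0.908)/(0 − 0.908) = 0.44053
t = −τ ln(…) = 41.003 × 0.81978 = 33.613 s.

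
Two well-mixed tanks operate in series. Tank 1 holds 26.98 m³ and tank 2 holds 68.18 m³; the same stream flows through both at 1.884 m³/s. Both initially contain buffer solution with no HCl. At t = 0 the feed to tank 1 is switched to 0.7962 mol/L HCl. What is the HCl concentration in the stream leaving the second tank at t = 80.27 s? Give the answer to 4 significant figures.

Each tank obeys Vᵢ dCᵢ/dt = Q(Cᵢ₋₁ − Cᵢ), so τᵢ = Vᵢ/Q.
τ₁ = 26.98/1.884 = 14.3206 s; τ₂ = 68.18/1.884 = 36.1890 s.
Tank 1: C₁ = C_in(1 − e^(−t/τ₁)). Tank 2 (τ₁ ≠ τ₂): C₂ = C_in[1 − (τ₁ e^(−t/τ₁) − τ₂ e^(−t/τ₂))/(τ₁ − τ₂)].
At t = 80.27: e^(−t/τ₁) = 0.00367863, e^(−t/τ₂) = 0.108818.
C₂ = 0.7962·[1 − (14.3206·0.00367863 − 36.1890·0.108818)/(-21.8684)] = 0.7962·0.822331 = 0.654740 mol/L.

0.6547 mol/L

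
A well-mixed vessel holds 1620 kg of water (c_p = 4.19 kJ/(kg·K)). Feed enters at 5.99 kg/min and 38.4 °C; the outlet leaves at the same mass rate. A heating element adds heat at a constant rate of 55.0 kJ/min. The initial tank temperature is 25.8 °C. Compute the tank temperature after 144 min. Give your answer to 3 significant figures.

31.9 °C

Heat balance on the well-mixed liquid: M c_p dT/dt = ṁ c_p (T_in − T) + 55.0.
Rearrange: dT/dt = (T_ss − T)/τ with τ = M/ṁ = 270.45 min and T_ss = T_in + Q̇/(ṁ c_p) = 40.591 °C.
Solution: T(t) = T_ss + (T₀ − T_ss) e^(−t/τ).
T(144) = 40.591 + (-14.791)·e^(−144/270.45) = 40.591 + (-14.791)·0.58717 = 31.906 °C.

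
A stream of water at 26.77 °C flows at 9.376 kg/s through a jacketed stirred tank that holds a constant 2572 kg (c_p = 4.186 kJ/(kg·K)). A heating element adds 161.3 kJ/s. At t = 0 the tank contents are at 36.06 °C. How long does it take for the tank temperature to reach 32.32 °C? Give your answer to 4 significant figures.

Heat balance on the well-mixed liquid: M c_p dT/dt = ṁ c_p (T_in − T) + 161.3.
τ = M/ṁ = 274.317 s; T_ss = T_in + Q̇/(ṁ c_p) = 30.8798 °C.
T(t) = T_ss + (T₀ − T_ss) e^(−t/τ). Set T = 32.32:
e^(−t/τ) = (32.32 − 30.8798)/(36.06 − 30.8798) = 0.278024
t = −274.317 · ln(0.278024) = 351.139 s.

351.1 s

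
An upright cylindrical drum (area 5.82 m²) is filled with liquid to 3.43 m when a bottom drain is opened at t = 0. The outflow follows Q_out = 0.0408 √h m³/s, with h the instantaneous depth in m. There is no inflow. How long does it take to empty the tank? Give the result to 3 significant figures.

528 s

With no inflow, A dh/dt = −0.0408 √h.
∫ h^(−1/2) dh = −(0.0408/A) ∫ dt, giving 2√h = 2√h₀ − (0.0408/A) t.
Set h = 0: 2√h₀ = (0.0408/A) t_empty ⇒ t_empty = 2A√h₀/0.0408.
t_empty = 2·5.82·√3.43/0.0408 = 11.640·1.8520/0.0408 = 528.37 s.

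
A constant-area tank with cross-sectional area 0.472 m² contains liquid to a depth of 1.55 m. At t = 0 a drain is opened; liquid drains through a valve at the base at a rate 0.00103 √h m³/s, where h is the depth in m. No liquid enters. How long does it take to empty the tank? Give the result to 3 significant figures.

With no inflow, A dh/dt = −0.00103 √h.
∫ h^(−1/2) dh = −(0.00103/A) ∫ dt, giving 2√h = 2√h₀ − (0.00103/A) t.
Set h = 0: 2√h₀ = (0.00103/A) t_empty ⇒ t_empty = 2A√h₀/0.00103.
t_empty = 2·0.472·√1.55/0.00103 = 0.94400·1.2450/0.00103 = 1141.0 s.

1140 s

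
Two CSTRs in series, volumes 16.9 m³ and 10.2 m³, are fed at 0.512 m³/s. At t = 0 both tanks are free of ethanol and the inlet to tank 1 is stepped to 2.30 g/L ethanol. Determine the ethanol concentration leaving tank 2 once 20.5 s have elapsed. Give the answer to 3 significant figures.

0.434 g/L

Each tank obeys Vᵢ dCᵢ/dt = Q(Cᵢ₋₁ − Cᵢ), so τᵢ = Vᵢ/Q.
τ₁ = 16.9/0.512 = 33.008 s; τ₂ = 10.2/0.512 = 19.922 s.
Tank 1: C₁ = C_in(1 − e^(−t/τ₁)). Tank 2 (τ₁ ≠ τ₂): C₂ = C_in[1 − (τ₁ e^(−t/τ₁) − τ₂ e^(−t/τ₂))/(τ₁ − τ₂)].
At t = 20.5: e^(−t/τ₁) = 0.53737, e^(−t/τ₂) = 0.35736.
C₂ = 2.30·[1 − (33.008·0.53737 − 19.922·0.35736)/(13.086)] = 2.30·0.18858 = 0.43372 g/L.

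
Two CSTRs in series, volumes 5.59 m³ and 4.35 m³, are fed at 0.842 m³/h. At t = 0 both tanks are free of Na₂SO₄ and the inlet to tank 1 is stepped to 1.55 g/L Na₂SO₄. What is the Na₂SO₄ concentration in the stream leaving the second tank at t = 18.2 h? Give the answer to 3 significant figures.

Time constants: τᵢ = Vᵢ/Q for each well-mixed tank.
τ₁ = 5.59/0.842 = 6.6390 h; τ₂ = 4.35/0.842 = 5.1663 h.
Tank 1: C₁ = C_in(1 − e^(−t/τ₁)). Tank 2 (τ₁ ≠ τ₂): C₂ = C_in[1 − (τ₁ e^(−t/τ₁) − τ₂ e^(−t/τ₂))/(τ₁ − τ₂)].
At t = 18.2: e^(−t/τ₁) = 0.064480, e^(−t/τ₂) = 0.029515.
C₂ = 1.55·[1 − (6.6390·0.064480 − 5.1663·0.029515)/(1.4727)] = 1.55·0.81286 = 1.2599 g/L.

1.26 g/L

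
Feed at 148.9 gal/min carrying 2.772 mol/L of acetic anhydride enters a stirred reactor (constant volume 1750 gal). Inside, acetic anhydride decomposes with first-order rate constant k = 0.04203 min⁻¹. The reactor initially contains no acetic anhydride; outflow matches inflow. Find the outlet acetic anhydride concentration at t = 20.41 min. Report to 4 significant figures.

V dC/dt = Q(C_in − C) − k V C.
dC/dt = (Q/V) C_in − (Q/V + k) C; effective rate a = Q/V + k = 0.0850857 + 0.04203 = 0.127116 min⁻¹.
C_ss = Q C_in/(Q + kV) = 1.85546 mol/L; C(t) = C_ss + (C₀ − C_ss) e^(−a t).
C(20.41) = 1.85546 + (-1.85546)·e^(−0.127116·20.41) = 1.85546 + (-1.85546)·0.0746883 = 1.71688 mol/L.

1.717 mol/L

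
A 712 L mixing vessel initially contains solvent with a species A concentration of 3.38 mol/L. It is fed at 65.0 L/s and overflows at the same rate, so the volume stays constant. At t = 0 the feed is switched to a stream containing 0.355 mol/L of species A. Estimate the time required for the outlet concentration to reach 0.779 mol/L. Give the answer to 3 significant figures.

Species balance: V dC/dt = Q(C_in − C) ⇒ τ = V/Q = 10.954 s.
C(t) = C_in + (C₀ − C_in) e^(−t/τ). Set C = 0.779 and solve for t:
e^(−t/τ) = (C − C_in)/(C₀ − C_in) = (0.779 − 0.355)/(3.38 − 0.355) = 0.14017
t = −τ ln(…) = 10.954 × 1.9649 = 21.524 s.

21.5 s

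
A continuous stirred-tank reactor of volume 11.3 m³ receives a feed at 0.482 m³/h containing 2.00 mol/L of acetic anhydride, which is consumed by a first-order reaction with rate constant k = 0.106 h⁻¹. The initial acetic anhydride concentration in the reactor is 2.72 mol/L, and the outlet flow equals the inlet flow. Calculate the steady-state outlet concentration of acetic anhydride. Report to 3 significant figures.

0.574 mol/L

Species balance: V dC/dt = Q C_in − Q C − k V C.
Steady state (dC/dt = 0): C_ss = Q C_in/(Q + kV) = C_in/(1 + kV/Q).
C_ss = 0.482·2.00/(0.482 + 0.106·11.3) = 0.96400/1.6798 = 0.57388 mol/L.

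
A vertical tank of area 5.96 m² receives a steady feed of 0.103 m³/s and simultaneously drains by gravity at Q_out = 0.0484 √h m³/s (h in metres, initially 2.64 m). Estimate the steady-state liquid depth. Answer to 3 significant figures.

4.53 m

A dh/dt = Q_in − 0.0484 √h. Steady state requires inflow = outflow:
Q_in = 0.0484 √h_ss ⇒ √h_ss = 0.103/0.0484 = 2.1281.
h_ss = 2.1281² = 4.5288 m. (Since h₀ = 2.64 m < h_ss, the level will rise toward this value.)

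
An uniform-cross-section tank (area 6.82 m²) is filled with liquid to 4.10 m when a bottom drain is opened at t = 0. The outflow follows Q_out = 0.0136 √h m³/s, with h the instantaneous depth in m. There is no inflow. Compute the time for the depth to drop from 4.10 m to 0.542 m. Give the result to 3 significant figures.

1290 s

A dh/dt = −Q_out = −0.0136 √h.
Separate and integrate: 2(√h − √h₀) = −(0.0136/A) t.
t = 2A(√h₀ − √h)/0.0136 = 2·6.82·(√4.10 − √0.542)/0.0136
  = 13.640 × (2.0248 − 0.73621) / 0.0136 = 1292.4 s.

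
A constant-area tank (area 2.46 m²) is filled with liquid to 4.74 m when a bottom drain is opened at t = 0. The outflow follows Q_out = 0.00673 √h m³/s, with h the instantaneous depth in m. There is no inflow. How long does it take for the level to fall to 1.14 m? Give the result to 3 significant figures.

A dh/dt = −Q_out = −0.00673 √h.
Separate and integrate: 2(√h − √h₀) = −(0.00673/A) t.
t = 2A(√h₀ − √h)/0.00673 = 2·2.46·(√4.74 − √1.14)/0.00673
  = 4.9200 × (2.1772 − 1.0677) / 0.00673 = 811.07 s.

811 s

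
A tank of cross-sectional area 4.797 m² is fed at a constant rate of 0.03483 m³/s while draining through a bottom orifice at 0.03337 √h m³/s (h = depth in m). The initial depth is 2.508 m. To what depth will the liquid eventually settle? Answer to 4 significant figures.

Level balance: A dh/dt = 0.03483 − 0.03337 √h. Setting dh/dt = 0:
Q_in = 0.03337 √h_ss ⇒ √h_ss = 0.03483/0.03337 = 1.04375.
h_ss = 1.04375² = 1.08942 m. (Since h₀ = 2.508 m > h_ss, the level will fall toward this value.)

1.089 m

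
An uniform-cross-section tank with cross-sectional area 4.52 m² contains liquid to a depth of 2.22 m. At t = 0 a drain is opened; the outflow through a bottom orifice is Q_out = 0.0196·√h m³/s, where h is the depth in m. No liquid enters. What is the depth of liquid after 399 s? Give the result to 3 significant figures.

A dh/dt = −Q_out = −0.0196 √h.
This is separable: 2 d(√h)/dt = −0.0196/A, so √h = √h₀ − (0.0196/(2A)) t.
√h = √2.22 − 0.0196·399/(2·4.52) = 1.4900 − 0.86509 = 0.62488.
h = 0.62488² = 0.39047 m.

0.390 m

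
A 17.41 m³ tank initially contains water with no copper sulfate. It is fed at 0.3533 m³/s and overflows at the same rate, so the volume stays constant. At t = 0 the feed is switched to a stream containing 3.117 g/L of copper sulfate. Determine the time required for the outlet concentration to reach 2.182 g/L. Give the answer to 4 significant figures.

Species balance: V dC/dt = Q(C_in − C) ⇒ τ = V/Q = 49.2782 s.
C(t) = C_in + (C₀ − C_in) e^(−t/τ). Set C = 2.182 and solve for t:
e^(−t/τ) = (C − C_in)/(C₀ − C_in) = (2.182 − 3.117)/(0 − 3.117) = 0.299968
t = −τ ln(…) = 49.2782 × 1.20408 = 59.3349 s.

59.33 s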